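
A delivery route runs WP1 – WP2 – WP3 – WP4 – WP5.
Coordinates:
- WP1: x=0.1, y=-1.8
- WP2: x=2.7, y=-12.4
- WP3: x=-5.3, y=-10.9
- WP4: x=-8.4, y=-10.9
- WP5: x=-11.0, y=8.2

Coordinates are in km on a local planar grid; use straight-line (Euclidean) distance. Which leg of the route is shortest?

Leg distances:
WP1→WP2: 10.9 km
WP2→WP3: 8.1 km
WP3→WP4: 3.1 km
WP4→WP5: 19.3 km
The shortest leg is WP3–WP4 at 3.1 km.

WP3–WP4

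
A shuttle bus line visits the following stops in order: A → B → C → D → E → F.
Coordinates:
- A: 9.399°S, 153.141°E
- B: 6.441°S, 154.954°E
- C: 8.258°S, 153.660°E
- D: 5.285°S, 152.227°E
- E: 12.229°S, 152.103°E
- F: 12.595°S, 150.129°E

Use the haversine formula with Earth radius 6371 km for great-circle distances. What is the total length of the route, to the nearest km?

1989 km

Leg distances:
A→B: 384.8 km  (cumulative 384.8 km)
B→C: 247.4 km  (cumulative 632.1 km)
C→D: 366.5 km  (cumulative 998.6 km)
D→E: 772.3 km  (cumulative 1770.9 km)
E→F: 218.2 km  (cumulative 1989.1 km)
Total route length ≈ 1989 km.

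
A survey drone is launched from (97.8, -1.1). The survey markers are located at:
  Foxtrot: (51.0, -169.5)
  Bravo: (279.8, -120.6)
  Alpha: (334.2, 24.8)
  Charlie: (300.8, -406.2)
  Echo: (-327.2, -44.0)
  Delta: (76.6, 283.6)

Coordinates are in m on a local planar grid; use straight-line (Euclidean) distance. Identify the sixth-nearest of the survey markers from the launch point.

Distances from the launch point ((97.8, -1.1)):
Foxtrot: 174.8 m
Bravo: 217.7 m
Alpha: 237.8 m
Delta: 285.5 m
Echo: 427.2 m
Charlie: 453.1 m
The sixth-nearest is Charlie at 453.1 m.

Charlie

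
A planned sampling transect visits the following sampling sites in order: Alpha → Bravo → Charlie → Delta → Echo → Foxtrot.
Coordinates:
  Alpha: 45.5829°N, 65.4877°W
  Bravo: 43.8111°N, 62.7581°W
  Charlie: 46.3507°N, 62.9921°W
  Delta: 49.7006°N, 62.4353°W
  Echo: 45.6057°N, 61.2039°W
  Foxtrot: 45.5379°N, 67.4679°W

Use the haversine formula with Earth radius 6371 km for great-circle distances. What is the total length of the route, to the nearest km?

Leg distances:
Alpha→Bravo: 292.1 km  (cumulative 292.1 km)
Bravo→Charlie: 283.0 km  (cumulative 575.1 km)
Charlie→Delta: 374.8 km  (cumulative 949.9 km)
Delta→Echo: 464.6 km  (cumulative 1414.5 km)
Echo→Foxtrot: 487.5 km  (cumulative 1902.0 km)
Total route length ≈ 1902 km.

1902 km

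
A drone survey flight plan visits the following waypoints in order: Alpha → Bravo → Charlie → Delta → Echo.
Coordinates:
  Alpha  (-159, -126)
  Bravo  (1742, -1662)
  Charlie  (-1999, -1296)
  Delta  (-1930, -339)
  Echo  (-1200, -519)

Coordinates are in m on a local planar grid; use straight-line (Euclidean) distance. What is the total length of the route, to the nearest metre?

7914 m

Leg distances:
Alpha→Bravo: 2444.0 m  (cumulative 2444.0 m)
Bravo→Charlie: 3758.9 m  (cumulative 6202.9 m)
Charlie→Delta: 959.5 m  (cumulative 7162.3 m)
Delta→Echo: 751.9 m  (cumulative 7914.2 m)
Total route length ≈ 7914 m.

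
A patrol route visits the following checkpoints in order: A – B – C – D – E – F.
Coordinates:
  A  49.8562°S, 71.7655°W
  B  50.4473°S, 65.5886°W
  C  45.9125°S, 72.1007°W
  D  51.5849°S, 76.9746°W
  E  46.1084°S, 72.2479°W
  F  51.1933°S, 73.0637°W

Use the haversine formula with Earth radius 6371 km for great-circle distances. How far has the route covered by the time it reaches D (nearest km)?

Leg distances:
A→B: 444.8 km  (cumulative 444.8 km)
B→C: 697.6 km  (cumulative 1142.5 km)
C→D: 724.6 km  (cumulative 1867.0 km)
Cumulative distance at D ≈ 1867 km.

1867 km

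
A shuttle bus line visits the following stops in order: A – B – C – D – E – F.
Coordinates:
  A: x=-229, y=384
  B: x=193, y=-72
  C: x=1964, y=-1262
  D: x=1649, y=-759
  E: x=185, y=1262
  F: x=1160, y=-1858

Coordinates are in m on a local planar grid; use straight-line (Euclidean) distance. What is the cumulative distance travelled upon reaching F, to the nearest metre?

9113 m

Leg distances:
A→B: 621.3 m  (cumulative 621.3 m)
B→C: 2133.7 m  (cumulative 2755.0 m)
C→D: 593.5 m  (cumulative 3348.5 m)
D→E: 2495.5 m  (cumulative 5844.0 m)
E→F: 3268.8 m  (cumulative 9112.8 m)
Cumulative distance at F ≈ 9113 m.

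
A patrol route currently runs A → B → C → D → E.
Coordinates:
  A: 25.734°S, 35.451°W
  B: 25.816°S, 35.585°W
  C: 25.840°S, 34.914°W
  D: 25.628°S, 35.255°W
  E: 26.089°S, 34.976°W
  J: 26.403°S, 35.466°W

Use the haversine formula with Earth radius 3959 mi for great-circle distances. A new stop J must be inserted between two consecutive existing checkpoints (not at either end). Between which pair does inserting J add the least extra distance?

between B and C

Added distance for inserting J between each consecutive pair:
A–B: 77.4 mi
B–C: 51.3 mi
C–D: 81.2 mi
D–E: 56.2 mi
Smallest added distance is 51.3 mi, inserting between B and C.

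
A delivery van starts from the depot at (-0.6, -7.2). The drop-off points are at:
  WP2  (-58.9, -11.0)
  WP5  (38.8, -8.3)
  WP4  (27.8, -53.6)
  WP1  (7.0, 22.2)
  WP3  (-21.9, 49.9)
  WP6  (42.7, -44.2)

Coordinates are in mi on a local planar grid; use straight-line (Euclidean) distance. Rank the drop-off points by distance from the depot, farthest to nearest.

WP3, WP2, WP6, WP4, WP5, WP1

Distances from the depot:
WP3 (-21.9, 49.9): 60.9 mi
WP2 (-58.9, -11.0): 58.4 mi
WP6 (42.7, -44.2): 57.0 mi
WP4 (27.8, -53.6): 54.4 mi
WP5 (38.8, -8.3): 39.4 mi
WP1 (7.0, 22.2): 30.4 mi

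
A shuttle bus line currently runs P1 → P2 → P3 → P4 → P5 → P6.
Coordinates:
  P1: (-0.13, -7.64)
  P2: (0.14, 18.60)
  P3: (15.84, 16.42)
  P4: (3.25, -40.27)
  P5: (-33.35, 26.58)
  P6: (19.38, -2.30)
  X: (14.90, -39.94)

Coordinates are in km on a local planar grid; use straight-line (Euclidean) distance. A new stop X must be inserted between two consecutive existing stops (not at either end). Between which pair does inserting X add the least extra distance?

Added distance for inserting X between each consecutive pair:
P1–P2: 69.8 km
P2–P3: 100.9 km
P3–P4: 10.0 km
P4–P5: 17.6 km
P5–P6: 60.0 km
Smallest added distance is 10.0 km, inserting between P3 and P4.

between P3 and P4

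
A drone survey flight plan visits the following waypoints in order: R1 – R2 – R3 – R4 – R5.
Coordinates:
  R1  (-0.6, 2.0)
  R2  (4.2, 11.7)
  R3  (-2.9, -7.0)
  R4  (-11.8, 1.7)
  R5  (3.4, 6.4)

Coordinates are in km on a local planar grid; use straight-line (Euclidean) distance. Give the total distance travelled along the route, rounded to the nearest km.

59 km

Leg distances:
R1→R2: 10.8 km  (cumulative 10.8 km)
R2→R3: 20.0 km  (cumulative 30.8 km)
R3→R4: 12.4 km  (cumulative 43.3 km)
R4→R5: 15.9 km  (cumulative 59.2 km)
Total route length ≈ 59 km.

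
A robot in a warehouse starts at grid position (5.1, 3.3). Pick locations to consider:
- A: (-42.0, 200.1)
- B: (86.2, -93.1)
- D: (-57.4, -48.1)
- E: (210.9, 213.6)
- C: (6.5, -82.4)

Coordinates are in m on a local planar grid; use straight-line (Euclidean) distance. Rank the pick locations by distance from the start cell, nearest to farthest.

Distance from the start cell at (5.1, 3.3) to each:
D (-57.4, -48.1): 80.9 m
C (6.5, -82.4): 85.7 m
B (86.2, -93.1): 126.0 m
A (-42.0, 200.1): 202.4 m
E (210.9, 213.6): 294.2 m

D, C, B, A, E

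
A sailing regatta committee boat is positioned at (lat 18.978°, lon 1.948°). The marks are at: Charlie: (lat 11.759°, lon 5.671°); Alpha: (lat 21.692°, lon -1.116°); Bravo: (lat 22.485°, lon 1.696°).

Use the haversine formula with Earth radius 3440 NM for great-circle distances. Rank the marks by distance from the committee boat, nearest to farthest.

Distance from the committee boat at (lat 18.978°, lon 1.948°) to each:
Bravo (lat 22.485°, lon 1.696°): 211.0 NM
Alpha (lat 21.692°, lon -1.116°): 237.3 NM
Charlie (lat 11.759°, lon 5.671°): 484.0 NM

Bravo, Alpha, Charlie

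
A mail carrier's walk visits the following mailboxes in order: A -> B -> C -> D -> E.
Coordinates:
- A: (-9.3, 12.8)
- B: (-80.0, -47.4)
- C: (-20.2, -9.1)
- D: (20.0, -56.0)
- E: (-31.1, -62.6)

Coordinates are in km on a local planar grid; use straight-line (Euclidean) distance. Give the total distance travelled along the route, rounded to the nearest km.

277 km

Leg distances:
A→B: 92.9 km  (cumulative 92.9 km)
B→C: 71.0 km  (cumulative 163.9 km)
C→D: 61.8 km  (cumulative 225.6 km)
D→E: 51.5 km  (cumulative 277.2 km)
Total route length ≈ 277 km.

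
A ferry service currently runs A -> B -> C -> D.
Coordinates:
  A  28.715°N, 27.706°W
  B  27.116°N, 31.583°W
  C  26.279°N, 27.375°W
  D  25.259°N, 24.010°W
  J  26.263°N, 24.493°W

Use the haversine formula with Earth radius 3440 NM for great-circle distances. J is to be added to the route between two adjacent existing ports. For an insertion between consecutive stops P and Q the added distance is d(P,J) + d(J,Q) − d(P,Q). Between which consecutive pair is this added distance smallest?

between C and D

Added distance for inserting J between each consecutive pair:
A–B: 382.4 NM
B–C: 307.6 NM
C–D: 28.9 NM
Smallest added distance is 28.9 NM, inserting between C and D.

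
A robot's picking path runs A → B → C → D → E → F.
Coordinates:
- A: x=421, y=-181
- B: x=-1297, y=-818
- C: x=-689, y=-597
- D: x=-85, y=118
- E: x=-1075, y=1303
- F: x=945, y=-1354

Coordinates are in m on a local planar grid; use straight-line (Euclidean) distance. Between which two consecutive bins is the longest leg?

Leg distances:
A→B: 1832.3 m
B→C: 646.9 m
C→D: 936.0 m
D→E: 1544.1 m
E→F: 3337.7 m
The longest leg is E–F at 3337.7 m.

E–F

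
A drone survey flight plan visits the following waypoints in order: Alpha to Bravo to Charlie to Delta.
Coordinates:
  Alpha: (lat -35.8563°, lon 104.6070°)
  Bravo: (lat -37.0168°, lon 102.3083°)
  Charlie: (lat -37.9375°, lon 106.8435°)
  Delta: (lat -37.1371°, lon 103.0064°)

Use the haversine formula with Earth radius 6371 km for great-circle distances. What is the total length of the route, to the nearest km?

Leg distances:
Alpha→Bravo: 242.8 km  (cumulative 242.8 km)
Bravo→Charlie: 413.0 km  (cumulative 655.8 km)
Charlie→Delta: 349.8 km  (cumulative 1005.6 km)
Total route length ≈ 1006 km.

1006 km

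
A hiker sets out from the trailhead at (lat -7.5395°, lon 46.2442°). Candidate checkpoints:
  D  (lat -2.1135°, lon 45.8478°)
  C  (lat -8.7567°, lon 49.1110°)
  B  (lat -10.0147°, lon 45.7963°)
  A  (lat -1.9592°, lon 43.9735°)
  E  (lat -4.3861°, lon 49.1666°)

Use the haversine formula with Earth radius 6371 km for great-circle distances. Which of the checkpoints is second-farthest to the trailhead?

Distance to each, sorted:
A: 669.5 km
D: 604.9 km
E: 476.8 km
C: 343.4 km
B: 279.6 km
The second-farthest is D at 604.9 km.

D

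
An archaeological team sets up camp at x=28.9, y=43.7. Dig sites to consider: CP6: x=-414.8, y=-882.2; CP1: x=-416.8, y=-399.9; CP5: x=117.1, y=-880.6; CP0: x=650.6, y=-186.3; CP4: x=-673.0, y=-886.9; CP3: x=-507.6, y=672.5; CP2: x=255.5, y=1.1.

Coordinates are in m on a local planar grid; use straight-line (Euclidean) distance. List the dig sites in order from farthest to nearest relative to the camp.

CP4, CP6, CP5, CP3, CP0, CP1, CP2

Distance from the camp at x=28.9, y=43.7 to each:
CP4 x=-673.0, y=-886.9: 1165.6 m
CP6 x=-414.8, y=-882.2: 1026.7 m
CP5 x=117.1, y=-880.6: 928.5 m
CP3 x=-507.6, y=672.5: 826.6 m
CP0 x=650.6, y=-186.3: 662.9 m
CP1 x=-416.8, y=-399.9: 628.8 m
CP2 x=255.5, y=1.1: 230.6 m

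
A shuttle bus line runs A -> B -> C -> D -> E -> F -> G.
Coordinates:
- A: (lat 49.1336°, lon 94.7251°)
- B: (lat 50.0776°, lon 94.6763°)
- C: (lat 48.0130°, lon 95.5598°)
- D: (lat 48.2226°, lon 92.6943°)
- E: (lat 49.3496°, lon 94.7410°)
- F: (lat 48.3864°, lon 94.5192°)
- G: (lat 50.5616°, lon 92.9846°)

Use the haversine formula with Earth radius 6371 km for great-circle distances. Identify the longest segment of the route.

F–G

Leg distances:
A→B: 105.0 km
B→C: 238.4 km
C→D: 214.0 km
D→E: 195.4 km
E→F: 108.3 km
F→G: 266.1 km
The longest leg is F–G at 266.1 km.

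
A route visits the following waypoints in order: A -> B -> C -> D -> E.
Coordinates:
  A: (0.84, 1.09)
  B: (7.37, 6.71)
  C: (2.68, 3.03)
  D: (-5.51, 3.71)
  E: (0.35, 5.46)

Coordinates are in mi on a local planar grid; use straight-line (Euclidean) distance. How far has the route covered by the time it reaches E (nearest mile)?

29 mi

Leg distances:
A→B: 8.6 mi  (cumulative 8.6 mi)
B→C: 6.0 mi  (cumulative 14.6 mi)
C→D: 8.2 mi  (cumulative 22.8 mi)
D→E: 6.1 mi  (cumulative 28.9 mi)
Cumulative distance at E ≈ 29 mi.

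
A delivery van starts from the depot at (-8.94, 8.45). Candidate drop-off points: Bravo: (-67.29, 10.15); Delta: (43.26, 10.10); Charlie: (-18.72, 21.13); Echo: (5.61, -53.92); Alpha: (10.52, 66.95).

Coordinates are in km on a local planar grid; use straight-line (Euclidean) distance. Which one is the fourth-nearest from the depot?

Distance to each, sorted:
Charlie: 16.0 km
Delta: 52.2 km
Bravo: 58.4 km
Alpha: 61.7 km
Echo: 64.0 km
The fourth-nearest is Alpha at 61.7 km.

Alpha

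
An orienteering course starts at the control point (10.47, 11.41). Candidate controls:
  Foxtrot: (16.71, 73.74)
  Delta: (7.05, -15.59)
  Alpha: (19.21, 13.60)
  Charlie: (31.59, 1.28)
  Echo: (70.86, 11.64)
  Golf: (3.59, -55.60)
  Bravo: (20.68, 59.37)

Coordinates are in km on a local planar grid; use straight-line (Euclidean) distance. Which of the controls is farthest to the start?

Distances from the start ((10.47, 11.41)):
Golf: 67.4 km
Foxtrot: 62.6 km
Echo: 60.4 km
Bravo: 49.0 km
Delta: 27.2 km
Charlie: 23.4 km
Alpha: 9.0 km
The farthest is Golf at 67.4 km.

Golf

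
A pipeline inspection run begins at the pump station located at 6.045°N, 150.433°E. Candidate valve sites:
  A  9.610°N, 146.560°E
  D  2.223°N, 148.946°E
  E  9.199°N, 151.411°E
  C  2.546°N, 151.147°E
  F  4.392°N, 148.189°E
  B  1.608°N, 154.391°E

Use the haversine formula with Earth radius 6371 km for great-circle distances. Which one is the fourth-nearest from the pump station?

Distances from the pump station (6.045°N, 150.433°E):
F: 309.1 km
E: 366.9 km
C: 397.0 km
D: 455.9 km
A: 582.3 km
B: 660.4 km
The fourth-nearest is D at 455.9 km.

D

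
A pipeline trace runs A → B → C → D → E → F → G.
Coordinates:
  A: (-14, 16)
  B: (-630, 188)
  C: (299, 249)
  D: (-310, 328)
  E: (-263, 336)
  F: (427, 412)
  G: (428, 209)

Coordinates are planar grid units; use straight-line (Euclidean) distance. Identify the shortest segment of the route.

Leg distances:
A→B: 639.6
B→C: 931.0
C→D: 614.1
D→E: 47.7
E→F: 694.2
F→G: 203.0
The shortest leg is D–E at 47.7.

D–E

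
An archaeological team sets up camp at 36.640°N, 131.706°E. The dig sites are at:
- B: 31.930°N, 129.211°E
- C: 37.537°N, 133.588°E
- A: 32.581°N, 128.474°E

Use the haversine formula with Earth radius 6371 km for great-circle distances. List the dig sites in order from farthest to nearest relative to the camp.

B, A, C

Computing each great-circle distance from 36.640°N, 131.706°E:
B 31.930°N, 129.211°E: 571.6 km
A 32.581°N, 128.474°E: 539.5 km
C 37.537°N, 133.588°E: 194.5 km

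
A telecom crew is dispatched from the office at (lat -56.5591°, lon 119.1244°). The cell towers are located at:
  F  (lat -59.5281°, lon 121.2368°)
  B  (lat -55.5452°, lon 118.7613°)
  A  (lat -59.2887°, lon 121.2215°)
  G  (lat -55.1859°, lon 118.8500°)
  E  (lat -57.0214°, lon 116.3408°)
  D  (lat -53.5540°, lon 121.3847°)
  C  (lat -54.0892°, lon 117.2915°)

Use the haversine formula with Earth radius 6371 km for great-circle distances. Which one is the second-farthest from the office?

Distance to each, sorted:
D: 363.8 km
F: 352.7 km
A: 327.8 km
C: 298.1 km
E: 177.1 km
G: 153.6 km
B: 115.0 km
The second-farthest is F at 352.7 km.

F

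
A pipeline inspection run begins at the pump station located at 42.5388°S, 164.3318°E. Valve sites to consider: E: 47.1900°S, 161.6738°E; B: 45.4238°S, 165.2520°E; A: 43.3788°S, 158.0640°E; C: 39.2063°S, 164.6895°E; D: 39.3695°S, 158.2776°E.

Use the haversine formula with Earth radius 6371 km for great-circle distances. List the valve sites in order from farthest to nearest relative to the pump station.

Distance from the pump station at 42.5388°S, 164.3318°E to each:
D 39.3695°S, 158.2776°E: 618.4 km
E 47.1900°S, 161.6738°E: 557.9 km
A 43.3788°S, 158.0640°E: 518.4 km
C 39.2063°S, 164.6895°E: 371.8 km
B 45.4238°S, 165.2520°E: 329.1 km

D, E, A, C, B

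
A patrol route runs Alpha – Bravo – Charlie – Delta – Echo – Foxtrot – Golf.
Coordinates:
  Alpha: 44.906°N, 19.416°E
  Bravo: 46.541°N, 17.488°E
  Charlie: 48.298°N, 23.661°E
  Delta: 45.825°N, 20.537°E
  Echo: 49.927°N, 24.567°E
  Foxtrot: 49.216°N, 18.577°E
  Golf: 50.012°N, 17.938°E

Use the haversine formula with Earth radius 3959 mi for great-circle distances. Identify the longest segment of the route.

Delta–Echo

Leg distances:
Alpha→Bravo: 146.3 mi
Bravo→Charlie: 313.0 mi
Charlie→Delta: 225.4 mi
Delta→Echo: 339.3 mi
Echo→Foxtrot: 272.8 mi
Foxtrot→Golf: 62.0 mi
The longest leg is Delta–Echo at 339.3 mi.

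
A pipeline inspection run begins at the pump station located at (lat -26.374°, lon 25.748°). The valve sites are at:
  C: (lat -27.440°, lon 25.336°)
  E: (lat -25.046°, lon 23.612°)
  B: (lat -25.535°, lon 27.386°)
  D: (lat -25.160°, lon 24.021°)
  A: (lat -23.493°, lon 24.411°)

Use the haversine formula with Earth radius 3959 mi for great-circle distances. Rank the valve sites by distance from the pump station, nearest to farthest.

Distances from the pump station:
C (lat -27.440°, lon 25.336°): 77.9 mi
B (lat -25.535°, lon 27.386°): 117.1 mi
D (lat -25.160°, lon 24.021°): 136.3 mi
E (lat -25.046°, lon 23.612°): 161.6 mi
A (lat -23.493°, lon 24.411°): 216.0 mi

C, B, D, E, A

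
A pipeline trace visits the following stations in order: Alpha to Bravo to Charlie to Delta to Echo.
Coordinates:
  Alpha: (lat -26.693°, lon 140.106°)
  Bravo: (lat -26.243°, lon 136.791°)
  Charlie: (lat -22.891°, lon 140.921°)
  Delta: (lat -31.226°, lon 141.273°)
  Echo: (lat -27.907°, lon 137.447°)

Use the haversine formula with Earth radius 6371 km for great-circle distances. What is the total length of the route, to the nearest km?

2343 km

Leg distances:
Alpha→Bravo: 333.7 km  (cumulative 333.7 km)
Bravo→Charlie: 559.7 km  (cumulative 893.4 km)
Charlie→Delta: 927.5 km  (cumulative 1820.9 km)
Delta→Echo: 522.5 km  (cumulative 2343.4 km)
Total route length ≈ 2343 km.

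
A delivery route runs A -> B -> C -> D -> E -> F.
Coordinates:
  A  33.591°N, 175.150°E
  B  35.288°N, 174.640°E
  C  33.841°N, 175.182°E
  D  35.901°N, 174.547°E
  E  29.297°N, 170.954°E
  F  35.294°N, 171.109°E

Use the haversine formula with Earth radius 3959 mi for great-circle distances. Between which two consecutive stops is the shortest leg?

Leg distances:
A→B: 120.8 mi
B→C: 104.6 mi
C→D: 146.8 mi
D→E: 501.9 mi
E→F: 414.5 mi
The shortest leg is B–C at 104.6 mi.

B–C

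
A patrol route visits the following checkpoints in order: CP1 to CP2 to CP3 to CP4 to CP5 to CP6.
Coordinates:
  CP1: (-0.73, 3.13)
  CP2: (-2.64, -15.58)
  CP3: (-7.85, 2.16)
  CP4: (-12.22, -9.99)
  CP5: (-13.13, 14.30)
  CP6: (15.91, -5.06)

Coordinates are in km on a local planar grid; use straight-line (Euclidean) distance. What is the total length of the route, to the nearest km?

Leg distances:
CP1→CP2: 18.8 km  (cumulative 18.8 km)
CP2→CP3: 18.5 km  (cumulative 37.3 km)
CP3→CP4: 12.9 km  (cumulative 50.2 km)
CP4→CP5: 24.3 km  (cumulative 74.5 km)
CP5→CP6: 34.9 km  (cumulative 109.4 km)
Total route length ≈ 109 km.

109 km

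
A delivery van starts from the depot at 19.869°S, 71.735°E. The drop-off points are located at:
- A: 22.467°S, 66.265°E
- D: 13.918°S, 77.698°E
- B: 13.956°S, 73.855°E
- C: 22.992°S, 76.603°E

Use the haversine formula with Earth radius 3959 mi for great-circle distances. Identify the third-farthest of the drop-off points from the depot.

Distances from the depot (19.869°S, 71.735°E):
D: 569.5 mi
B: 431.9 mi
A: 395.5 mi
C: 380.2 mi
The third-farthest is A at 395.5 mi.

A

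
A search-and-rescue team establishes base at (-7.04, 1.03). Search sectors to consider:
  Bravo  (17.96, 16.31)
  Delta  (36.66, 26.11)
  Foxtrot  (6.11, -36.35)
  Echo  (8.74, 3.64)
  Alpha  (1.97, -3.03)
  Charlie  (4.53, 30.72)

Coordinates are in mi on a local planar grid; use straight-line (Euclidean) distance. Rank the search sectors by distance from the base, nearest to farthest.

Computing each straight-line distance from (-7.04, 1.03):
Alpha (1.97, -3.03): 9.9 mi
Echo (8.74, 3.64): 16.0 mi
Bravo (17.96, 16.31): 29.3 mi
Charlie (4.53, 30.72): 31.9 mi
Foxtrot (6.11, -36.35): 39.6 mi
Delta (36.66, 26.11): 50.4 mi

Alpha, Echo, Bravo, Charlie, Foxtrot, Delta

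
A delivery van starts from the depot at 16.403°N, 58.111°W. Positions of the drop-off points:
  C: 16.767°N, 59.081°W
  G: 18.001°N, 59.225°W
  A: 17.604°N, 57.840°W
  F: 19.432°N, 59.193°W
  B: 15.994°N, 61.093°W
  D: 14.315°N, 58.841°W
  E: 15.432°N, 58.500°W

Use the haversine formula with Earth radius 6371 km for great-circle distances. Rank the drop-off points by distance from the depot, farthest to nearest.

F, B, D, G, A, E, C

Distance from the depot at 16.403°N, 58.111°W to each:
F 19.432°N, 59.193°W: 355.7 km
B 15.994°N, 61.093°W: 321.6 km
D 14.315°N, 58.841°W: 245.0 km
G 18.001°N, 59.225°W: 213.5 km
A 17.604°N, 57.840°W: 136.6 km
E 15.432°N, 58.500°W: 115.7 km
C 16.767°N, 59.081°W: 111.0 km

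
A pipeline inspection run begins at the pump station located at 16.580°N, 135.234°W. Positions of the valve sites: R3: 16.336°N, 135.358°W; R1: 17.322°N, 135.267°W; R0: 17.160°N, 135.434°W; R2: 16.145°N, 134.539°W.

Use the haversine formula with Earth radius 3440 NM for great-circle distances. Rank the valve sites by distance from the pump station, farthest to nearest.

Distances from the pump station:
R2 16.145°N, 134.539°W: 47.8 NM
R1 17.322°N, 135.267°W: 44.6 NM
R0 17.160°N, 135.434°W: 36.7 NM
R3 16.336°N, 135.358°W: 16.3 NM

R2, R1, R0, R3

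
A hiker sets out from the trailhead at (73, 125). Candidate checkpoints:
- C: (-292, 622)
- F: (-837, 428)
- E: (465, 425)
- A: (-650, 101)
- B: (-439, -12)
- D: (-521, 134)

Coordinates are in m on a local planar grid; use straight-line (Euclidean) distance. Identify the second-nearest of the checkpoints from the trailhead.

Distances from the trailhead ((73, 125)):
E: 493.6 m
B: 530.0 m
D: 594.1 m
C: 616.6 m
A: 723.4 m
F: 959.1 m
The second-nearest is B at 530.0 m.

B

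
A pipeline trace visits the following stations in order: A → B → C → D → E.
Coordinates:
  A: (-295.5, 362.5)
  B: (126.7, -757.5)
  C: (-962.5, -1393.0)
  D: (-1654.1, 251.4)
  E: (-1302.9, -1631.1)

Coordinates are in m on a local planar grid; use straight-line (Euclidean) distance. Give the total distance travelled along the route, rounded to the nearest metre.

6157 m

Leg distances:
A→B: 1196.9 m  (cumulative 1196.9 m)
B→C: 1261.0 m  (cumulative 2458.0 m)
C→D: 1783.9 m  (cumulative 4241.9 m)
D→E: 1915.0 m  (cumulative 6156.9 m)
Total route length ≈ 6157 m.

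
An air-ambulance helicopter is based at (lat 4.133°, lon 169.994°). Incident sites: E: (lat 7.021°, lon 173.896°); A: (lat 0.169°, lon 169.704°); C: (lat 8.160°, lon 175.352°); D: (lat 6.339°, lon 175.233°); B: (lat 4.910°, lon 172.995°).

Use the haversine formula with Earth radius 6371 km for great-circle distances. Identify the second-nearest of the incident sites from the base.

Distances from the base ((lat 4.133°, lon 169.994°)):
B: 343.7 km
A: 442.0 km
E: 538.1 km
D: 629.8 km
C: 742.5 km
The second-nearest is A at 442.0 km.

A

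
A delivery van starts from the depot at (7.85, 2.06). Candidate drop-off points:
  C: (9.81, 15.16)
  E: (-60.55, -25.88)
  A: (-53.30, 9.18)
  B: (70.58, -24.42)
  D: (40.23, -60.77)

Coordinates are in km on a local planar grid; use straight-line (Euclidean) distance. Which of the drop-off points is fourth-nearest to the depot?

D

Distances from the depot ((7.85, 2.06)):
C: 13.2 km
A: 61.6 km
B: 68.1 km
D: 70.7 km
E: 73.9 km
The fourth-nearest is D at 70.7 km.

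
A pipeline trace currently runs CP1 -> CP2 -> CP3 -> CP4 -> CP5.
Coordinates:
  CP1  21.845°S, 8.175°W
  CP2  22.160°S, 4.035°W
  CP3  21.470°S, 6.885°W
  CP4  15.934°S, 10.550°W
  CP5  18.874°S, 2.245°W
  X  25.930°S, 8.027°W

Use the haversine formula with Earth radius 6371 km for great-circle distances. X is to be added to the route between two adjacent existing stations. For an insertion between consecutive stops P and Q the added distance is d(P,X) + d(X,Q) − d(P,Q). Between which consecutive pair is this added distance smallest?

Added distance for inserting X between each consecutive pair:
CP1–CP2: 609.3 km
CP2–CP3: 788.4 km
CP3–CP4: 924.7 km
CP4–CP5: 1186.1 km
Smallest added distance is 609.3 km, inserting between CP1 and CP2.

between CP1 and CP2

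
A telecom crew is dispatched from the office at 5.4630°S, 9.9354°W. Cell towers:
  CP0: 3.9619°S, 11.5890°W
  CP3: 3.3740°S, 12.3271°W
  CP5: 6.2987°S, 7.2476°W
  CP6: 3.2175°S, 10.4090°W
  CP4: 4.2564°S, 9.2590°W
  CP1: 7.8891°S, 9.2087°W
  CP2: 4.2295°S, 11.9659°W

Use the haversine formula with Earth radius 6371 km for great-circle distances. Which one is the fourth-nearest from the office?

CP2

Distance to each, sorted:
CP4: 153.7 km
CP0: 247.9 km
CP6: 255.1 km
CP2: 263.5 km
CP1: 281.5 km
CP5: 311.5 km
CP3: 352.5 km
The fourth-nearest is CP2 at 263.5 km.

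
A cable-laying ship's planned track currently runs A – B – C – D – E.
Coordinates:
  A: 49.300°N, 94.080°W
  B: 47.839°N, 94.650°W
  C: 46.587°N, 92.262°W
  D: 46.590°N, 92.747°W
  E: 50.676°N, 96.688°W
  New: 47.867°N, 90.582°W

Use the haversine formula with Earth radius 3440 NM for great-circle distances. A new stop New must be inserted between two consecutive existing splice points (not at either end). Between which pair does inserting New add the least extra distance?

between D and E

Added distance for inserting New between each consecutive pair:
A–B: 236.7 NM
B–C: 143.8 NM
C–D: 199.8 NM
D–E: 118.6 NM
Smallest added distance is 118.6 NM, inserting between D and E.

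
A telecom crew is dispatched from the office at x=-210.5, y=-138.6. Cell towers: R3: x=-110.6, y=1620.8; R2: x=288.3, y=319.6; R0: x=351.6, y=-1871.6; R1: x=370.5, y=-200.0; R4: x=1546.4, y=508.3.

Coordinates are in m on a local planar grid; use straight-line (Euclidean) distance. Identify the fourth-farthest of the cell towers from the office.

R2

Distance to each, sorted:
R4: 1872.2 m
R0: 1821.9 m
R3: 1762.2 m
R2: 677.3 m
R1: 584.2 m
The fourth-farthest is R2 at 677.3 m.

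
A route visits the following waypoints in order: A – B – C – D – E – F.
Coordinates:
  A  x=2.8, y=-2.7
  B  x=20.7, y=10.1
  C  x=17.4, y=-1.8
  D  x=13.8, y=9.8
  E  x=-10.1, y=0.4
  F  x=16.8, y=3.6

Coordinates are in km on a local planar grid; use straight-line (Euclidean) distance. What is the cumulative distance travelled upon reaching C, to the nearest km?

Leg distances:
A→B: 22.0 km  (cumulative 22.0 km)
B→C: 12.3 km  (cumulative 34.4 km)
Cumulative distance at C ≈ 34 km.

34 km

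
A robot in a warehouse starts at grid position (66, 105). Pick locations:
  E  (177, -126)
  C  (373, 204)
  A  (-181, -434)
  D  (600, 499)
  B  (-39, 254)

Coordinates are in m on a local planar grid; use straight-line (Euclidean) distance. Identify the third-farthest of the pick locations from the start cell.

Distances from the start cell ((66, 105)):
D: 663.6 m
A: 592.9 m
C: 322.6 m
E: 256.3 m
B: 182.3 m
The third-farthest is C at 322.6 m.

C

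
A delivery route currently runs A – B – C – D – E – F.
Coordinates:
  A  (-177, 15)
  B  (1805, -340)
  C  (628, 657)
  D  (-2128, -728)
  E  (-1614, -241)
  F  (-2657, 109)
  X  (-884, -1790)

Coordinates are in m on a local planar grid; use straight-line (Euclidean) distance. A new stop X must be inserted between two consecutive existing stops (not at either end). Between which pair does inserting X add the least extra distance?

Added distance for inserting X between each consecutive pair:
A–B: 2980.0 m
B–C: 4389.0 m
C–D: 1427.7 m
D–E: 2640.0 m
E–F: 3210.3 m
Smallest added distance is 1427.7 m, inserting between C and D.

between C and D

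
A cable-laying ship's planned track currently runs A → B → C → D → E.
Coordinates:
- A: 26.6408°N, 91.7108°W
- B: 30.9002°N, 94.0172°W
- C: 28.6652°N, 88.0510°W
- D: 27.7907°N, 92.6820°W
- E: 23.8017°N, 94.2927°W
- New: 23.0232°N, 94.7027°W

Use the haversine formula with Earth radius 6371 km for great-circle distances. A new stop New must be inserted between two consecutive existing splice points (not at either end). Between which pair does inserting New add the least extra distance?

Added distance for inserting New between each consecutive pair:
A–B: 857.2 km
B–C: 1165.8 km
C–D: 1018.0 km
D–E: 191.8 km
Smallest added distance is 191.8 km, inserting between D and E.

between D and E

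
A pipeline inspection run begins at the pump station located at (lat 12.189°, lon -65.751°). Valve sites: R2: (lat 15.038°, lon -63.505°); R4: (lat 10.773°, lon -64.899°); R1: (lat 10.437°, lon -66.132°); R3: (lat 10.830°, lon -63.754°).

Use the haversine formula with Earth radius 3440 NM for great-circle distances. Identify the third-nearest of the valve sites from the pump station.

Distance to each, sorted:
R4: 98.7 NM
R1: 107.6 NM
R3: 143.0 NM
R2: 215.5 NM
The third-nearest is R3 at 143.0 NM.

R3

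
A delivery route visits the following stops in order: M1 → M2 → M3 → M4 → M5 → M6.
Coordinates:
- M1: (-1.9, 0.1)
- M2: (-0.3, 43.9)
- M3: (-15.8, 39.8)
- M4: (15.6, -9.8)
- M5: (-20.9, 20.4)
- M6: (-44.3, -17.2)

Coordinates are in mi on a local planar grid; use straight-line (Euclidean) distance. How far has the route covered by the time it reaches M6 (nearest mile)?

210 mi

Leg distances:
M1→M2: 43.8 mi  (cumulative 43.8 mi)
M2→M3: 16.0 mi  (cumulative 59.9 mi)
M3→M4: 58.7 mi  (cumulative 118.6 mi)
M4→M5: 47.4 mi  (cumulative 165.9 mi)
M5→M6: 44.3 mi  (cumulative 210.2 mi)
Cumulative distance at M6 ≈ 210 mi.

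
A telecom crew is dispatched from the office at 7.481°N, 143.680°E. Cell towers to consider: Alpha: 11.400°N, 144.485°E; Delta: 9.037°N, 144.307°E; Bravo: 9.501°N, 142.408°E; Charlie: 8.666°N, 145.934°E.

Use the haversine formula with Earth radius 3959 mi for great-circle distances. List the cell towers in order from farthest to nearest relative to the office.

Distance from the office at 7.481°N, 143.680°E to each:
Alpha 11.400°N, 144.485°E: 276.3 mi
Charlie 8.666°N, 145.934°E: 174.6 mi
Bravo 9.501°N, 142.408°E: 164.4 mi
Delta 9.037°N, 144.307°E: 115.7 mi

Alpha, Charlie, Bravo, Delta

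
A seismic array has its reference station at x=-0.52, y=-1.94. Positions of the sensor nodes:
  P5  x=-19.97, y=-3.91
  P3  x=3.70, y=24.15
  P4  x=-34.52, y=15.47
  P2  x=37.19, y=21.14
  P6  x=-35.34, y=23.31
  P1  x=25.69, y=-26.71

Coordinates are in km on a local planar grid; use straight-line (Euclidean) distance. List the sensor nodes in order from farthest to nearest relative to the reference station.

Distances from the reference station:
P2 x=37.19, y=21.14: 44.2 km
P6 x=-35.34, y=23.31: 43.0 km
P4 x=-34.52, y=15.47: 38.2 km
P1 x=25.69, y=-26.71: 36.1 km
P3 x=3.70, y=24.15: 26.4 km
P5 x=-19.97, y=-3.91: 19.5 km

P2, P6, P4, P1, P3, P5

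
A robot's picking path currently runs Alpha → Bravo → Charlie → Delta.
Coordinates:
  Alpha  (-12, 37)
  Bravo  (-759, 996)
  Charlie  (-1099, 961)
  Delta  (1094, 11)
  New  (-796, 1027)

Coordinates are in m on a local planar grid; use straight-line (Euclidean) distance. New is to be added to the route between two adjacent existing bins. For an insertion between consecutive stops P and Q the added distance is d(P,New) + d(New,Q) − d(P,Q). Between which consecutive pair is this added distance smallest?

Added distance for inserting New between each consecutive pair:
Alpha–Bravo: 95.5 m
Bravo–Charlie: 16.6 m
Charlie–Delta: 66.0 m
Smallest added distance is 16.6 m, inserting between Bravo and Charlie.

between Bravo and Charlie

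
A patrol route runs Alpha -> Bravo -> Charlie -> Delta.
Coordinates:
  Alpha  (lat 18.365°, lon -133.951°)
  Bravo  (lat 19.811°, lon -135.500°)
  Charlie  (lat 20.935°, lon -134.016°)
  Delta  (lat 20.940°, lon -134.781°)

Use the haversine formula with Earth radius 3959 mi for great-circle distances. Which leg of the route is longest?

Alpha–Bravo

Leg distances:
Alpha→Bravo: 142.2 mi
Bravo→Charlie: 123.6 mi
Charlie→Delta: 49.4 mi
The longest leg is Alpha–Bravo at 142.2 mi.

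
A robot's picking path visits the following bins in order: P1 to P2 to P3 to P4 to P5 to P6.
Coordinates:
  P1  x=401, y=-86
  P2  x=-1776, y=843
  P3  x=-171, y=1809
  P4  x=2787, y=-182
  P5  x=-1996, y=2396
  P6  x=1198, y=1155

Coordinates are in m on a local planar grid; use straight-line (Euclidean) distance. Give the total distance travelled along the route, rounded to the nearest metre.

16666 m

Leg distances:
P1→P2: 2366.9 m  (cumulative 2366.9 m)
P2→P3: 1873.3 m  (cumulative 4240.2 m)
P3→P4: 3565.6 m  (cumulative 7805.9 m)
P4→P5: 5433.5 m  (cumulative 13239.4 m)
P5→P6: 3426.6 m  (cumulative 16666.0 m)
Total route length ≈ 16666 m.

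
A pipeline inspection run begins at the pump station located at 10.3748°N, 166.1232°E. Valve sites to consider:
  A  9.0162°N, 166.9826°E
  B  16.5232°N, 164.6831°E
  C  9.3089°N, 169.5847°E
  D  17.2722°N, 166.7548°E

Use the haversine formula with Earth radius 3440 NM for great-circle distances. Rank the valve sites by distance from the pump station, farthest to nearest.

D, B, C, A

Distance from the pump station at 10.3748°N, 166.1232°E to each:
D 17.2722°N, 166.7548°E: 415.7 NM
B 16.5232°N, 164.6831°E: 378.6 NM
C 9.3089°N, 169.5847°E: 214.5 NM
A 9.0162°N, 166.9826°E: 96.1 NM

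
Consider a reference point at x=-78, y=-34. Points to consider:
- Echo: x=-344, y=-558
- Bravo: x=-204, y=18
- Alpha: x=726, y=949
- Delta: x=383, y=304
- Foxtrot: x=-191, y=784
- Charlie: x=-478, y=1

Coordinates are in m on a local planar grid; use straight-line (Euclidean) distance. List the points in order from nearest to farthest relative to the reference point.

Distance from the reference point at x=-78, y=-34 to each:
Bravo x=-204, y=18: 136.3 m
Charlie x=-478, y=1: 401.5 m
Delta x=383, y=304: 571.6 m
Echo x=-344, y=-558: 587.6 m
Foxtrot x=-191, y=784: 825.8 m
Alpha x=726, y=949: 1269.9 m

Bravo, Charlie, Delta, Echo, Foxtrot, Alpha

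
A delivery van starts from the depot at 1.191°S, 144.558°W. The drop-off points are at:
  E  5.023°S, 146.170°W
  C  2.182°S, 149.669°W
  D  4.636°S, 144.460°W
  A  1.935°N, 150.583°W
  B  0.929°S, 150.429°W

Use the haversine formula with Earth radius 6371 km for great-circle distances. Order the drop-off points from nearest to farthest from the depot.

D, E, C, B, A

Computing each great-circle distance from 1.191°S, 144.558°W:
D 4.636°S, 144.460°W: 383.2 km
E 5.023°S, 146.170°W: 462.2 km
C 2.182°S, 149.669°W: 578.7 km
B 0.929°S, 150.429°W: 653.4 km
A 1.935°N, 150.583°W: 754.7 km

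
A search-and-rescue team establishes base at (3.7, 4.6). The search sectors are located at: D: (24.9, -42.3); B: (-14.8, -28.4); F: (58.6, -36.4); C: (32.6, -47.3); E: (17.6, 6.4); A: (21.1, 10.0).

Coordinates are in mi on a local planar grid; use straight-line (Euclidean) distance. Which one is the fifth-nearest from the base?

Distances from the base ((3.7, 4.6)):
E: 14.0 mi
A: 18.2 mi
B: 37.8 mi
D: 51.5 mi
C: 59.4 mi
F: 68.5 mi
The fifth-nearest is C at 59.4 mi.

C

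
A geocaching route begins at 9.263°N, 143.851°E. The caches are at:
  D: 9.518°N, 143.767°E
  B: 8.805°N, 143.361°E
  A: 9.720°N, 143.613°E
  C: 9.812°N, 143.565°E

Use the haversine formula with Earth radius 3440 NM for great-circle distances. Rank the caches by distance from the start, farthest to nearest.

B, C, A, D

Distance from the start at 9.263°N, 143.851°E to each:
B 8.805°N, 143.361°E: 40.0 NM
C 9.812°N, 143.565°E: 37.1 NM
A 9.720°N, 143.613°E: 30.8 NM
D 9.518°N, 143.767°E: 16.1 NM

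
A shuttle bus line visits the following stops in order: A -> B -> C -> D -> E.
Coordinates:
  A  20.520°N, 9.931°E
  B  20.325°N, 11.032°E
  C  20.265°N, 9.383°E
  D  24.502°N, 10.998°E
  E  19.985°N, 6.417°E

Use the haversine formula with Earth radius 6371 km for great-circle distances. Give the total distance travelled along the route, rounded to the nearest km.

Leg distances:
A→B: 116.8 km  (cumulative 116.8 km)
B→C: 172.1 km  (cumulative 288.9 km)
C→D: 499.5 km  (cumulative 788.4 km)
D→E: 688.7 km  (cumulative 1477.1 km)
Total route length ≈ 1477 km.

1477 km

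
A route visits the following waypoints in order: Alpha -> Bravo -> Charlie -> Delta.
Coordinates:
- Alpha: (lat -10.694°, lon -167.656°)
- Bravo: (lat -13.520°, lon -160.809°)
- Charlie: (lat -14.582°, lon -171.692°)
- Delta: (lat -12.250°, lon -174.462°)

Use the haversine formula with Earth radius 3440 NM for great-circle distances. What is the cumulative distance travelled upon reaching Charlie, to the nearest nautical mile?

1073 NM

Leg distances:
Alpha→Bravo: 436.2 NM  (cumulative 436.2 NM)
Bravo→Charlie: 637.0 NM  (cumulative 1073.2 NM)
Cumulative distance at Charlie ≈ 1073 NM.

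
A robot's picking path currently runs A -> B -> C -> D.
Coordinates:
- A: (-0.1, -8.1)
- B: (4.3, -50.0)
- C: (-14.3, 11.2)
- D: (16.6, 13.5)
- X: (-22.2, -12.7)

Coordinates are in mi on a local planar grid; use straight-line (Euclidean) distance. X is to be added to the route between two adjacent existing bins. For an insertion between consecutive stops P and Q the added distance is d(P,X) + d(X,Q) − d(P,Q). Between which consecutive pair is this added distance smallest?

between B and C

Added distance for inserting X between each consecutive pair:
A–B: 26.2 mi
B–C: 7.0 mi
C–D: 41.0 mi
Smallest added distance is 7.0 mi, inserting between B and C.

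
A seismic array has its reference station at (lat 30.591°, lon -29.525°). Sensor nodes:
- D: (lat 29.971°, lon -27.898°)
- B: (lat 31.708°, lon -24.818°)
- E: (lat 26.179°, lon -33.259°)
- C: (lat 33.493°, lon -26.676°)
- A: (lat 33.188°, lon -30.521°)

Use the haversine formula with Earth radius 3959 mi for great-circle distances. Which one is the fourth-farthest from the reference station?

A

Distance to each, sorted:
E: 380.0 mi
B: 288.8 mi
C: 260.8 mi
A: 188.7 mi
D: 106.1 mi
The fourth-farthest is A at 188.7 mi.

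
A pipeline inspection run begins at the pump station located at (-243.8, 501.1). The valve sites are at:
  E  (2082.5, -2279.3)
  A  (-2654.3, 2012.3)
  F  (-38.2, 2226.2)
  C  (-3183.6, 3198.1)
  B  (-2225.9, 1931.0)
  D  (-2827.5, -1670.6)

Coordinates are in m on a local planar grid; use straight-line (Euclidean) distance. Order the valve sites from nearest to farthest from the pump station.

F, B, A, D, E, C

Distance from the pump station at (-243.8, 501.1) to each:
F (-38.2, 2226.2): 1737.3 m
B (-2225.9, 1931.0): 2444.0 m
A (-2654.3, 2012.3): 2845.0 m
D (-2827.5, -1670.6): 3375.2 m
E (2082.5, -2279.3): 3625.2 m
C (-3183.6, 3198.1): 3989.5 m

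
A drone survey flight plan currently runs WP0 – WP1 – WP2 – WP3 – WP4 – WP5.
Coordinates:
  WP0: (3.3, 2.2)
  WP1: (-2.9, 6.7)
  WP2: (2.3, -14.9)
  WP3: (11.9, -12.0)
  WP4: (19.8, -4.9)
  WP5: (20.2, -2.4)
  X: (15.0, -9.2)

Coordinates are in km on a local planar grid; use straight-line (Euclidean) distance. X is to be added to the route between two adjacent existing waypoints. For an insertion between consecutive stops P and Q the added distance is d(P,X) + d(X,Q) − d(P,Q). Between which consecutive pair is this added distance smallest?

between WP3 and WP4

Added distance for inserting X between each consecutive pair:
WP0–WP1: 32.6 km
WP1–WP2: 15.6 km
WP2–WP3: 8.1 km
WP3–WP4: 0.0 km
WP4–WP5: 12.5 km
Smallest added distance is 0.0 km, inserting between WP3 and WP4.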